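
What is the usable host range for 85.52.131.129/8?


Network: 85.0.0.0
Broadcast: 85.255.255.255
First usable = network + 1
Last usable = broadcast - 1
Range: 85.0.0.1 to 85.255.255.254


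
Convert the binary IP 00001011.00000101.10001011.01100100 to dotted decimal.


00001011 = 11
00000101 = 5
10001011 = 139
01100100 = 100
IP: 11.5.139.100


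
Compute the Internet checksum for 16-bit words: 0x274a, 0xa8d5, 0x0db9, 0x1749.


Sum all words (with carry folding):
+ 0x274a = 0x274a
+ 0xa8d5 = 0xd01f
+ 0x0db9 = 0xddd8
+ 0x1749 = 0xf521
One's complement: ~0xf521
Checksum = 0x0ade


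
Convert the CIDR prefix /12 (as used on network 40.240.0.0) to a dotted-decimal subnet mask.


/12 means 12 network bits, 20 host bits
Binary: 11111111111100000000000000000000
Mask: 255.240.0.0


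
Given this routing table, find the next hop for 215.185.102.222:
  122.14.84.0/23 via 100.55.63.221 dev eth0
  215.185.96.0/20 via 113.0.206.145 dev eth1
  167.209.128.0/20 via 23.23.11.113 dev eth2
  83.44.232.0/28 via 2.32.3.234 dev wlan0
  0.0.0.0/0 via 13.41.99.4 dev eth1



Longest prefix match for 215.185.102.222:
  /23 122.14.84.0: no
  /20 215.185.96.0: MATCH
  /20 167.209.128.0: no
  /28 83.44.232.0: no
  /0 0.0.0.0: MATCH
Selected: next-hop 113.0.206.145 via eth1 (matched /20)


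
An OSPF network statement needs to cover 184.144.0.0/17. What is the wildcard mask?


Subnet mask: 255.255.128.0
Wildcard = 255.255.255.255 - subnet mask
255 - 255 = 0
255 - 255 = 0
255 - 128 = 127
255 - 0 = 255
Wildcard: 0.0.127.255


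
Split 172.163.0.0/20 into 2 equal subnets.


New prefix = 20 + 1 = 21
Each subnet has 2048 addresses
  172.163.0.0/21
  172.163.8.0/21
Subnets: 172.163.0.0/21, 172.163.8.0/21


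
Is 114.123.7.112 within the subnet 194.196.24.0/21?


Subnet network: 194.196.24.0
Test IP AND mask: 114.123.0.0
No, 114.123.7.112 is not in 194.196.24.0/21


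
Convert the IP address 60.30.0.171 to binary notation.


60 = 00111100
30 = 00011110
0 = 00000000
171 = 10101011
Binary: 00111100.00011110.00000000.10101011


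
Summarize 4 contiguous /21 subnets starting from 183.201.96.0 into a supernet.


Original prefix: /21
Number of subnets: 4 = 2^2
New prefix = 21 - 2 = 19
Supernet: 183.201.96.0/19


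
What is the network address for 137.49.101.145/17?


IP:   10001001.00110001.01100101.10010001
Mask: 11111111.11111111.10000000.00000000
AND operation:
Net:  10001001.00110001.00000000.00000000
Network: 137.49.0.0/17


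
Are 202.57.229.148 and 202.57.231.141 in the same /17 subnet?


Mask: 255.255.128.0
202.57.229.148 AND mask = 202.57.128.0
202.57.231.141 AND mask = 202.57.128.0
Yes, same subnet (202.57.128.0)


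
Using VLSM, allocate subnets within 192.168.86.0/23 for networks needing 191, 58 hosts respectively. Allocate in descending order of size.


191 hosts -> /24 (254 usable): 192.168.86.0/24
58 hosts -> /26 (62 usable): 192.168.87.0/26
Allocation: 192.168.86.0/24 (191 hosts, 254 usable); 192.168.87.0/26 (58 hosts, 62 usable)


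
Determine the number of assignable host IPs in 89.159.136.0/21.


Host bits = 32 - 21 = 11
Total addresses = 2^11 = 2048
Usable = total - 2 (network and broadcast)
Usable hosts: 2046


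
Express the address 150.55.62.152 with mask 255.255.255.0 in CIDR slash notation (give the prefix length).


Binary: 11111111.11111111.11111111.00000000
Count leading 1s
Prefix: /24


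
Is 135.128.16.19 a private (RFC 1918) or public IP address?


RFC 1918 private ranges:
  10.0.0.0/8 (10.0.0.0 - 10.255.255.255)
  172.16.0.0/12 (172.16.0.0 - 172.31.255.255)
  192.168.0.0/16 (192.168.0.0 - 192.168.255.255)
Public (not in any RFC 1918 range)


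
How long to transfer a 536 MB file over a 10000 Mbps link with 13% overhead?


Effective throughput = 10000 * (1 - 13/100) = 8700 Mbps
File size in Mb = 536 * 8 = 4288 Mb
Time = 4288 / 8700
Time = 0.4929 seconds


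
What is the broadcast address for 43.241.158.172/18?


Network: 43.241.128.0/18
Host bits = 14
Set all host bits to 1:
Broadcast: 43.241.191.255


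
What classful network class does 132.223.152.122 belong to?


First octet: 132
Binary: 10000100
10xxxxxx -> Class B (128-191)
Class B, default mask 255.255.0.0 (/16)


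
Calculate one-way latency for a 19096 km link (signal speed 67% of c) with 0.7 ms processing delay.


Speed = 0.67 * 3e5 km/s = 201000 km/s
Propagation delay = 19096 / 201000 = 0.095 s = 95.005 ms
Processing delay = 0.7 ms
Total one-way latency = 95.705 ms


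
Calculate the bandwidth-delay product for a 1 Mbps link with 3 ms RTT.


BDP = bandwidth * RTT
= 1 Mbps * 3 ms
= 1 * 1e6 * 3 / 1000 bits
= 3000 bits
= 375 bytes
BDP = 3000 bits (375 bytes)


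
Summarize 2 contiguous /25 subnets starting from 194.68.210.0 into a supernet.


Original prefix: /25
Number of subnets: 2 = 2^1
New prefix = 25 - 1 = 24
Supernet: 194.68.210.0/24


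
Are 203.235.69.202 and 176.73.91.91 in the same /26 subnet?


Mask: 255.255.255.192
203.235.69.202 AND mask = 203.235.69.192
176.73.91.91 AND mask = 176.73.91.64
No, different subnets (203.235.69.192 vs 176.73.91.64)


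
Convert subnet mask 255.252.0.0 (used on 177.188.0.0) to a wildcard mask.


Subnet mask: 255.252.0.0
Wildcard = 255.255.255.255 - subnet mask
255 - 255 = 0
255 - 252 = 3
255 - 0 = 255
255 - 0 = 255
Wildcard: 0.3.255.255


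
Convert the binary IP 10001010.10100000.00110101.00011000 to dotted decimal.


10001010 = 138
10100000 = 160
00110101 = 53
00011000 = 24
IP: 138.160.53.24


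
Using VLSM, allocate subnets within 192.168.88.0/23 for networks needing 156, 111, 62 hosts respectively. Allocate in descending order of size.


156 hosts -> /24 (254 usable): 192.168.88.0/24
111 hosts -> /25 (126 usable): 192.168.89.0/25
62 hosts -> /26 (62 usable): 192.168.89.128/26
Allocation: 192.168.88.0/24 (156 hosts, 254 usable); 192.168.89.0/25 (111 hosts, 126 usable); 192.168.89.128/26 (62 hosts, 62 usable)


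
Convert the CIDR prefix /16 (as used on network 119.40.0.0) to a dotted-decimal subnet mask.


/16 means 16 network bits, 16 host bits
Binary: 11111111111111110000000000000000
Mask: 255.255.0.0


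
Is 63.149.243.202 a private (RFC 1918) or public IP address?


RFC 1918 private ranges:
  10.0.0.0/8 (10.0.0.0 - 10.255.255.255)
  172.16.0.0/12 (172.16.0.0 - 172.31.255.255)
  192.168.0.0/16 (192.168.0.0 - 192.168.255.255)
Public (not in any RFC 1918 range)


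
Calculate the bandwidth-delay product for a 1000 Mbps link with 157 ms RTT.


BDP = bandwidth * RTT
= 1000 Mbps * 157 ms
= 1000 * 1e6 * 157 / 1000 bits
= 157000000 bits
= 19625000 bytes
= 19165.0391 KB
BDP = 157000000 bits (19625000 bytes)


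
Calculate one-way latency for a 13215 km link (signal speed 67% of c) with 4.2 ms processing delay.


Speed = 0.67 * 3e5 km/s = 201000 km/s
Propagation delay = 13215 / 201000 = 0.0657 s = 65.7463 ms
Processing delay = 4.2 ms
Total one-way latency = 69.9463 ms


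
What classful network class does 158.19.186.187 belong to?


First octet: 158
Binary: 10011110
10xxxxxx -> Class B (128-191)
Class B, default mask 255.255.0.0 (/16)


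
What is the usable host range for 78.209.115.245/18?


Network: 78.209.64.0
Broadcast: 78.209.127.255
First usable = network + 1
Last usable = broadcast - 1
Range: 78.209.64.1 to 78.209.127.254


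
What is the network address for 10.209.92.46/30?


IP:   00001010.11010001.01011100.00101110
Mask: 11111111.11111111.11111111.11111100
AND operation:
Net:  00001010.11010001.01011100.00101100
Network: 10.209.92.44/30


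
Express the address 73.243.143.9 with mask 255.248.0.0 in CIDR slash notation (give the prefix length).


Binary: 11111111.11111000.00000000.00000000
Count leading 1s
Prefix: /13


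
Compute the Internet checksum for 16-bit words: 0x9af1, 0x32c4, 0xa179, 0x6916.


Sum all words (with carry folding):
+ 0x9af1 = 0x9af1
+ 0x32c4 = 0xcdb5
+ 0xa179 = 0x6f2f
+ 0x6916 = 0xd845
One's complement: ~0xd845
Checksum = 0x27ba


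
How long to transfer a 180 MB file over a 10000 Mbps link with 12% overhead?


Effective throughput = 10000 * (1 - 12/100) = 8800 Mbps
File size in Mb = 180 * 8 = 1440 Mb
Time = 1440 / 8800
Time = 0.1636 seconds


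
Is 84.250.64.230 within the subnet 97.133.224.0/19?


Subnet network: 97.133.224.0
Test IP AND mask: 84.250.64.0
No, 84.250.64.230 is not in 97.133.224.0/19


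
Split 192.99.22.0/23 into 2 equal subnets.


New prefix = 23 + 1 = 24
Each subnet has 256 addresses
  192.99.22.0/24
  192.99.23.0/24
Subnets: 192.99.22.0/24, 192.99.23.0/24


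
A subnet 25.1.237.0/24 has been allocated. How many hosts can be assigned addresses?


Host bits = 32 - 24 = 8
Total addresses = 2^8 = 256
Usable = total - 2 (network and broadcast)
Usable hosts: 254


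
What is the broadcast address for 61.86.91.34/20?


Network: 61.86.80.0/20
Host bits = 12
Set all host bits to 1:
Broadcast: 61.86.95.255


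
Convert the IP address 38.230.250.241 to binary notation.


38 = 00100110
230 = 11100110
250 = 11111010
241 = 11110001
Binary: 00100110.11100110.11111010.11110001


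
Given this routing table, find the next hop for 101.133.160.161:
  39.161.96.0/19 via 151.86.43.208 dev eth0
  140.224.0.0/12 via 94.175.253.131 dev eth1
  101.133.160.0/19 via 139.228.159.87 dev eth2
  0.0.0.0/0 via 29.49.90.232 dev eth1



Longest prefix match for 101.133.160.161:
  /19 39.161.96.0: no
  /12 140.224.0.0: no
  /19 101.133.160.0: MATCH
  /0 0.0.0.0: MATCH
Selected: next-hop 139.228.159.87 via eth2 (matched /19)


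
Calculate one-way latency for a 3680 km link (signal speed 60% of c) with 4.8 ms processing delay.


Speed = 0.6 * 3e5 km/s = 180000 km/s
Propagation delay = 3680 / 180000 = 0.0204 s = 20.4444 ms
Processing delay = 4.8 ms
Total one-way latency = 25.2444 ms


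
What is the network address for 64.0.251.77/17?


IP:   01000000.00000000.11111011.01001101
Mask: 11111111.11111111.10000000.00000000
AND operation:
Net:  01000000.00000000.10000000.00000000
Network: 64.0.128.0/17


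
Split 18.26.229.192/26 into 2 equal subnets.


New prefix = 26 + 1 = 27
Each subnet has 32 addresses
  18.26.229.192/27
  18.26.229.224/27
Subnets: 18.26.229.192/27, 18.26.229.224/27


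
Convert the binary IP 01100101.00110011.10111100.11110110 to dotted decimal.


01100101 = 101
00110011 = 51
10111100 = 188
11110110 = 246
IP: 101.51.188.246


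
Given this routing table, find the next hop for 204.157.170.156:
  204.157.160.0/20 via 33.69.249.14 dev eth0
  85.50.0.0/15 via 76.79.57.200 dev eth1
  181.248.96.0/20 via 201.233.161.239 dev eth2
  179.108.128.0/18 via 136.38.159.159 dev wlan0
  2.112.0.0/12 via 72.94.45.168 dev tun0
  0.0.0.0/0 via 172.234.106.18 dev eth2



Longest prefix match for 204.157.170.156:
  /20 204.157.160.0: MATCH
  /15 85.50.0.0: no
  /20 181.248.96.0: no
  /18 179.108.128.0: no
  /12 2.112.0.0: no
  /0 0.0.0.0: MATCH
Selected: next-hop 33.69.249.14 via eth0 (matched /20)


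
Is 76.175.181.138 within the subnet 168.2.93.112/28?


Subnet network: 168.2.93.112
Test IP AND mask: 76.175.181.128
No, 76.175.181.138 is not in 168.2.93.112/28


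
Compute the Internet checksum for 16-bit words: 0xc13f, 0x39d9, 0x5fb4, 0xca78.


Sum all words (with carry folding):
+ 0xc13f = 0xc13f
+ 0x39d9 = 0xfb18
+ 0x5fb4 = 0x5acd
+ 0xca78 = 0x2546
One's complement: ~0x2546
Checksum = 0xdab9


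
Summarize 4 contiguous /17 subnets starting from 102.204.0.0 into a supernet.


Original prefix: /17
Number of subnets: 4 = 2^2
New prefix = 17 - 2 = 15
Supernet: 102.204.0.0/15


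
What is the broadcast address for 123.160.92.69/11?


Network: 123.160.0.0/11
Host bits = 21
Set all host bits to 1:
Broadcast: 123.191.255.255


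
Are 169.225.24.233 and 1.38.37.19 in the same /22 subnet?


Mask: 255.255.252.0
169.225.24.233 AND mask = 169.225.24.0
1.38.37.19 AND mask = 1.38.36.0
No, different subnets (169.225.24.0 vs 1.38.36.0)


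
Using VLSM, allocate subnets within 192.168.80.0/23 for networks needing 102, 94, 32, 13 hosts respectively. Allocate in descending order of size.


102 hosts -> /25 (126 usable): 192.168.80.0/25
94 hosts -> /25 (126 usable): 192.168.80.128/25
32 hosts -> /26 (62 usable): 192.168.81.0/26
13 hosts -> /28 (14 usable): 192.168.81.64/28
Allocation: 192.168.80.0/25 (102 hosts, 126 usable); 192.168.80.128/25 (94 hosts, 126 usable); 192.168.81.0/26 (32 hosts, 62 usable); 192.168.81.64/28 (13 hosts, 14 usable)


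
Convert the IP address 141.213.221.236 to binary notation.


141 = 10001101
213 = 11010101
221 = 11011101
236 = 11101100
Binary: 10001101.11010101.11011101.11101100


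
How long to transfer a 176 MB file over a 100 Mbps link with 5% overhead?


Effective throughput = 100 * (1 - 5/100) = 95 Mbps
File size in Mb = 176 * 8 = 1408 Mb
Time = 1408 / 95
Time = 14.8211 seconds


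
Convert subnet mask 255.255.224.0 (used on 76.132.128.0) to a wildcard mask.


Subnet mask: 255.255.224.0
Wildcard = 255.255.255.255 - subnet mask
255 - 255 = 0
255 - 255 = 0
255 - 224 = 31
255 - 0 = 255
Wildcard: 0.0.31.255


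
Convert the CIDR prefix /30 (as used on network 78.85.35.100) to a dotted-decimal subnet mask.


/30 means 30 network bits, 2 host bits
Binary: 11111111111111111111111111111100
Mask: 255.255.255.252


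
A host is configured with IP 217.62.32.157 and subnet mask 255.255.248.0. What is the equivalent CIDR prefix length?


Binary: 11111111.11111111.11111000.00000000
Count leading 1s
Prefix: /21


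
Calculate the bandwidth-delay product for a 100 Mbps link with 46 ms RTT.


BDP = bandwidth * RTT
= 100 Mbps * 46 ms
= 100 * 1e6 * 46 / 1000 bits
= 4600000 bits
= 575000 bytes
= 561.5234 KB
BDP = 4600000 bits (575000 bytes)


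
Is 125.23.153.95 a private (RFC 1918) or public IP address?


RFC 1918 private ranges:
  10.0.0.0/8 (10.0.0.0 - 10.255.255.255)
  172.16.0.0/12 (172.16.0.0 - 172.31.255.255)
  192.168.0.0/16 (192.168.0.0 - 192.168.255.255)
Public (not in any RFC 1918 range)


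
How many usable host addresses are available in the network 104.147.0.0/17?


Host bits = 32 - 17 = 15
Total addresses = 2^15 = 32768
Usable = total - 2 (network and broadcast)
Usable hosts: 32766


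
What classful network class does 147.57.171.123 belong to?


First octet: 147
Binary: 10010011
10xxxxxx -> Class B (128-191)
Class B, default mask 255.255.0.0 (/16)


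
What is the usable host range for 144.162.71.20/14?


Network: 144.160.0.0
Broadcast: 144.163.255.255
First usable = network + 1
Last usable = broadcast - 1
Range: 144.160.0.1 to 144.163.255.254


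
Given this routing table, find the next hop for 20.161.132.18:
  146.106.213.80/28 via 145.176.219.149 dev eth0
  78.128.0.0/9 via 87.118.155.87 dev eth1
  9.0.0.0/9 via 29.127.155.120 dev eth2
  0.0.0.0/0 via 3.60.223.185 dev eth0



Longest prefix match for 20.161.132.18:
  /28 146.106.213.80: no
  /9 78.128.0.0: no
  /9 9.0.0.0: no
  /0 0.0.0.0: MATCH
Selected: next-hop 3.60.223.185 via eth0 (matched /0)


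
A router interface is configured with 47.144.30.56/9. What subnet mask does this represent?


/9 means 9 network bits, 23 host bits
Binary: 11111111100000000000000000000000
Mask: 255.128.0.0


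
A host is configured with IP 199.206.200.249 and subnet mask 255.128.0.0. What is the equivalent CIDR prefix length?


Binary: 11111111.10000000.00000000.00000000
Count leading 1s
Prefix: /9


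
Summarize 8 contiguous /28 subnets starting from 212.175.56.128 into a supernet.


Original prefix: /28
Number of subnets: 8 = 2^3
New prefix = 28 - 3 = 25
Supernet: 212.175.56.128/25


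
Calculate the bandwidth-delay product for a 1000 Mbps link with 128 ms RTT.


BDP = bandwidth * RTT
= 1000 Mbps * 128 ms
= 1000 * 1e6 * 128 / 1000 bits
= 128000000 bits
= 16000000 bytes
= 15625 KB
BDP = 128000000 bits (16000000 bytes)


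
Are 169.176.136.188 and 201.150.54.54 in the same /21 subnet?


Mask: 255.255.248.0
169.176.136.188 AND mask = 169.176.136.0
201.150.54.54 AND mask = 201.150.48.0
No, different subnets (169.176.136.0 vs 201.150.48.0)


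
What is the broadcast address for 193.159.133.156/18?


Network: 193.159.128.0/18
Host bits = 14
Set all host bits to 1:
Broadcast: 193.159.191.255


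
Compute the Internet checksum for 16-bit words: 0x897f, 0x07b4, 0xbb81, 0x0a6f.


Sum all words (with carry folding):
+ 0x897f = 0x897f
+ 0x07b4 = 0x9133
+ 0xbb81 = 0x4cb5
+ 0x0a6f = 0x5724
One's complement: ~0x5724
Checksum = 0xa8db


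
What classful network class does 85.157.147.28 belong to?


First octet: 85
Binary: 01010101
0xxxxxxx -> Class A (1-126)
Class A, default mask 255.0.0.0 (/8)


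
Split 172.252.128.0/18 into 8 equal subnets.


New prefix = 18 + 3 = 21
Each subnet has 2048 addresses
  172.252.128.0/21
  172.252.136.0/21
  172.252.144.0/21
  172.252.152.0/21
  172.252.160.0/21
  172.252.168.0/21
  172.252.176.0/21
  172.252.184.0/21
Subnets: 172.252.128.0/21, 172.252.136.0/21, 172.252.144.0/21, 172.252.152.0/21, 172.252.160.0/21, 172.252.168.0/21, 172.252.176.0/21, 172.252.184.0/21


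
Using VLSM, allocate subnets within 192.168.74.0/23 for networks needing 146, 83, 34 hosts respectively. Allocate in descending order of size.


146 hosts -> /24 (254 usable): 192.168.74.0/24
83 hosts -> /25 (126 usable): 192.168.75.0/25
34 hosts -> /26 (62 usable): 192.168.75.128/26
Allocation: 192.168.74.0/24 (146 hosts, 254 usable); 192.168.75.0/25 (83 hosts, 126 usable); 192.168.75.128/26 (34 hosts, 62 usable)


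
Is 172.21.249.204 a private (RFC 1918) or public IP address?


RFC 1918 private ranges:
  10.0.0.0/8 (10.0.0.0 - 10.255.255.255)
  172.16.0.0/12 (172.16.0.0 - 172.31.255.255)
  192.168.0.0/16 (192.168.0.0 - 192.168.255.255)
Private (in 172.16.0.0/12)


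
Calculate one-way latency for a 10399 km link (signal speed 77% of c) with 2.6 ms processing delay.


Speed = 0.77 * 3e5 km/s = 231000 km/s
Propagation delay = 10399 / 231000 = 0.045 s = 45.0173 ms
Processing delay = 2.6 ms
Total one-way latency = 47.6173 ms


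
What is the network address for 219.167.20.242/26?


IP:   11011011.10100111.00010100.11110010
Mask: 11111111.11111111.11111111.11000000
AND operation:
Net:  11011011.10100111.00010100.11000000
Network: 219.167.20.192/26


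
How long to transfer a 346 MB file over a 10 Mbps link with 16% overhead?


Effective throughput = 10 * (1 - 16/100) = 8.4 Mbps
File size in Mb = 346 * 8 = 2768 Mb
Time = 2768 / 8.4
Time = 329.5238 seconds


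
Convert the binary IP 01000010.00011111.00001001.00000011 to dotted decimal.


01000010 = 66
00011111 = 31
00001001 = 9
00000011 = 3
IP: 66.31.9.3


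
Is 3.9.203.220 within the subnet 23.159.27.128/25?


Subnet network: 23.159.27.128
Test IP AND mask: 3.9.203.128
No, 3.9.203.220 is not in 23.159.27.128/25


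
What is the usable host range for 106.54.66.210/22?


Network: 106.54.64.0
Broadcast: 106.54.67.255
First usable = network + 1
Last usable = broadcast - 1
Range: 106.54.64.1 to 106.54.67.254


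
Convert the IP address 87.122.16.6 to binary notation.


87 = 01010111
122 = 01111010
16 = 00010000
6 = 00000110
Binary: 01010111.01111010.00010000.00000110


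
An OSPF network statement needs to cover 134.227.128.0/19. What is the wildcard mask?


Subnet mask: 255.255.224.0
Wildcard = 255.255.255.255 - subnet mask
255 - 255 = 0
255 - 255 = 0
255 - 224 = 31
255 - 0 = 255
Wildcard: 0.0.31.255


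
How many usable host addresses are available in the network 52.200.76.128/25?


Host bits = 32 - 25 = 7
Total addresses = 2^7 = 128
Usable = total - 2 (network and broadcast)
Usable hosts: 126


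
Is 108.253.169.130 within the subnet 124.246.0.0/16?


Subnet network: 124.246.0.0
Test IP AND mask: 108.253.0.0
No, 108.253.169.130 is not in 124.246.0.0/16


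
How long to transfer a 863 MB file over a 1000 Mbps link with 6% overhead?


Effective throughput = 1000 * (1 - 6/100) = 940 Mbps
File size in Mb = 863 * 8 = 6904 Mb
Time = 6904 / 940
Time = 7.3447 seconds


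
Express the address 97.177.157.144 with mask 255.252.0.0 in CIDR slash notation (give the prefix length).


Binary: 11111111.11111100.00000000.00000000
Count leading 1s
Prefix: /14


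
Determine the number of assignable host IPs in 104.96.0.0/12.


Host bits = 32 - 12 = 20
Total addresses = 2^20 = 1048576
Usable = total - 2 (network and broadcast)
Usable hosts: 1048574


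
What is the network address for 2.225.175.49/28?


IP:   00000010.11100001.10101111.00110001
Mask: 11111111.11111111.11111111.11110000
AND operation:
Net:  00000010.11100001.10101111.00110000
Network: 2.225.175.48/28


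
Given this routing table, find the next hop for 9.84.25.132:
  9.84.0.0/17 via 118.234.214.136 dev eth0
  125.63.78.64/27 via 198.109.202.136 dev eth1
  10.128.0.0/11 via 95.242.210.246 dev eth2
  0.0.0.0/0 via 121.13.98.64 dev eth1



Longest prefix match for 9.84.25.132:
  /17 9.84.0.0: MATCH
  /27 125.63.78.64: no
  /11 10.128.0.0: no
  /0 0.0.0.0: MATCH
Selected: next-hop 118.234.214.136 via eth0 (matched /17)


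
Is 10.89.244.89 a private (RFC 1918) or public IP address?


RFC 1918 private ranges:
  10.0.0.0/8 (10.0.0.0 - 10.255.255.255)
  172.16.0.0/12 (172.16.0.0 - 172.31.255.255)
  192.168.0.0/16 (192.168.0.0 - 192.168.255.255)
Private (in 10.0.0.0/8)


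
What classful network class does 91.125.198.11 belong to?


First octet: 91
Binary: 01011011
0xxxxxxx -> Class A (1-126)
Class A, default mask 255.0.0.0 (/8)


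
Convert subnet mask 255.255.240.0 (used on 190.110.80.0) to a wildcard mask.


Subnet mask: 255.255.240.0
Wildcard = 255.255.255.255 - subnet mask
255 - 255 = 0
255 - 255 = 0
255 - 240 = 15
255 - 0 = 255
Wildcard: 0.0.15.255


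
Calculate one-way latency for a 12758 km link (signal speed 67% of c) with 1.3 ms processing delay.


Speed = 0.67 * 3e5 km/s = 201000 km/s
Propagation delay = 12758 / 201000 = 0.0635 s = 63.4726 ms
Processing delay = 1.3 ms
Total one-way latency = 64.7726 ms


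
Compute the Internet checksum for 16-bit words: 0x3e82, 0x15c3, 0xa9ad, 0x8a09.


Sum all words (with carry folding):
+ 0x3e82 = 0x3e82
+ 0x15c3 = 0x5445
+ 0xa9ad = 0xfdf2
+ 0x8a09 = 0x87fc
One's complement: ~0x87fc
Checksum = 0x7803


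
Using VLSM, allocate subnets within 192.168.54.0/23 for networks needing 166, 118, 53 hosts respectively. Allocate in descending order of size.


166 hosts -> /24 (254 usable): 192.168.54.0/24
118 hosts -> /25 (126 usable): 192.168.55.0/25
53 hosts -> /26 (62 usable): 192.168.55.128/26
Allocation: 192.168.54.0/24 (166 hosts, 254 usable); 192.168.55.0/25 (118 hosts, 126 usable); 192.168.55.128/26 (53 hosts, 62 usable)


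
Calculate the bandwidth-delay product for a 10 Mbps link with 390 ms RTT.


BDP = bandwidth * RTT
= 10 Mbps * 390 ms
= 10 * 1e6 * 390 / 1000 bits
= 3900000 bits
= 487500 bytes
= 476.0742 KB
BDP = 3900000 bits (487500 bytes)


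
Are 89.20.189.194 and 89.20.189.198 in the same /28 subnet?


Mask: 255.255.255.240
89.20.189.194 AND mask = 89.20.189.192
89.20.189.198 AND mask = 89.20.189.192
Yes, same subnet (89.20.189.192)


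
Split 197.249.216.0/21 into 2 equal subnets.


New prefix = 21 + 1 = 22
Each subnet has 1024 addresses
  197.249.216.0/22
  197.249.220.0/22
Subnets: 197.249.216.0/22, 197.249.220.0/22


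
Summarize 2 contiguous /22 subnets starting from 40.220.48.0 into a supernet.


Original prefix: /22
Number of subnets: 2 = 2^1
New prefix = 22 - 1 = 21
Supernet: 40.220.48.0/21


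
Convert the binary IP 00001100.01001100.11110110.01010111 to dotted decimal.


00001100 = 12
01001100 = 76
11110110 = 246
01010111 = 87
IP: 12.76.246.87


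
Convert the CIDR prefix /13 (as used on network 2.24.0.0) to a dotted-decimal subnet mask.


/13 means 13 network bits, 19 host bits
Binary: 11111111111110000000000000000000
Mask: 255.248.0.0


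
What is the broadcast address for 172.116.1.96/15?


Network: 172.116.0.0/15
Host bits = 17
Set all host bits to 1:
Broadcast: 172.117.255.255


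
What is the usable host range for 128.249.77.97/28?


Network: 128.249.77.96
Broadcast: 128.249.77.111
First usable = network + 1
Last usable = broadcast - 1
Range: 128.249.77.97 to 128.249.77.110


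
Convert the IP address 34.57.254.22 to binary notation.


34 = 00100010
57 = 00111001
254 = 11111110
22 = 00010110
Binary: 00100010.00111001.11111110.00010110


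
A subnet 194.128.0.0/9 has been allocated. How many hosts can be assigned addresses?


Host bits = 32 - 9 = 23
Total addresses = 2^23 = 8388608
Usable = total - 2 (network and broadcast)
Usable hosts: 8388606


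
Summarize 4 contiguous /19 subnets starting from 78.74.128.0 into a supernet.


Original prefix: /19
Number of subnets: 4 = 2^2
New prefix = 19 - 2 = 17
Supernet: 78.74.128.0/17


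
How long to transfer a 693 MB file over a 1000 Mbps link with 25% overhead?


Effective throughput = 1000 * (1 - 25/100) = 750 Mbps
File size in Mb = 693 * 8 = 5544 Mb
Time = 5544 / 750
Time = 7.392 seconds


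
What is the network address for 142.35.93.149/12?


IP:   10001110.00100011.01011101.10010101
Mask: 11111111.11110000.00000000.00000000
AND operation:
Net:  10001110.00100000.00000000.00000000
Network: 142.32.0.0/12


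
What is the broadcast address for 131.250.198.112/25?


Network: 131.250.198.0/25
Host bits = 7
Set all host bits to 1:
Broadcast: 131.250.198.127


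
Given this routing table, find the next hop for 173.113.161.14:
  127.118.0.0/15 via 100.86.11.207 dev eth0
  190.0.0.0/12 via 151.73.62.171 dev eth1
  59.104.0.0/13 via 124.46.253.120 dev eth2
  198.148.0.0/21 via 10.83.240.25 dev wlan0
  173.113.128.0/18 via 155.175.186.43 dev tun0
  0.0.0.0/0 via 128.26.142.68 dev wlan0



Longest prefix match for 173.113.161.14:
  /15 127.118.0.0: no
  /12 190.0.0.0: no
  /13 59.104.0.0: no
  /21 198.148.0.0: no
  /18 173.113.128.0: MATCH
  /0 0.0.0.0: MATCH
Selected: next-hop 155.175.186.43 via tun0 (matched /18)


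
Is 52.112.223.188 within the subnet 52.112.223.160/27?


Subnet network: 52.112.223.160
Test IP AND mask: 52.112.223.160
Yes, 52.112.223.188 is in 52.112.223.160/27


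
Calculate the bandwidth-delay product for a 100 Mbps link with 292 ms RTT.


BDP = bandwidth * RTT
= 100 Mbps * 292 ms
= 100 * 1e6 * 292 / 1000 bits
= 29200000 bits
= 3650000 bytes
= 3564.4531 KB
BDP = 29200000 bits (3650000 bytes)


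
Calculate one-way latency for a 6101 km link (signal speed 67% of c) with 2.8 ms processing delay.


Speed = 0.67 * 3e5 km/s = 201000 km/s
Propagation delay = 6101 / 201000 = 0.0304 s = 30.3532 ms
Processing delay = 2.8 ms
Total one-way latency = 33.1532 ms


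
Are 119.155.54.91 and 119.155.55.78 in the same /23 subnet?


Mask: 255.255.254.0
119.155.54.91 AND mask = 119.155.54.0
119.155.55.78 AND mask = 119.155.54.0
Yes, same subnet (119.155.54.0)


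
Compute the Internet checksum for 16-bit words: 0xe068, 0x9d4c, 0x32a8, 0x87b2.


Sum all words (with carry folding):
+ 0xe068 = 0xe068
+ 0x9d4c = 0x7db5
+ 0x32a8 = 0xb05d
+ 0x87b2 = 0x3810
One's complement: ~0x3810
Checksum = 0xc7ef


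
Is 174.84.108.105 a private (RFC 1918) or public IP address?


RFC 1918 private ranges:
  10.0.0.0/8 (10.0.0.0 - 10.255.255.255)
  172.16.0.0/12 (172.16.0.0 - 172.31.255.255)
  192.168.0.0/16 (192.168.0.0 - 192.168.255.255)
Public (not in any RFC 1918 range)


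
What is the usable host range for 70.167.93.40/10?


Network: 70.128.0.0
Broadcast: 70.191.255.255
First usable = network + 1
Last usable = broadcast - 1
Range: 70.128.0.1 to 70.191.255.254


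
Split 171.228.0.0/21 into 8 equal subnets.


New prefix = 21 + 3 = 24
Each subnet has 256 addresses
  171.228.0.0/24
  171.228.1.0/24
  171.228.2.0/24
  171.228.3.0/24
  171.228.4.0/24
  171.228.5.0/24
  171.228.6.0/24
  171.228.7.0/24
Subnets: 171.228.0.0/24, 171.228.1.0/24, 171.228.2.0/24, 171.228.3.0/24, 171.228.4.0/24, 171.228.5.0/24, 171.228.6.0/24, 171.228.7.0/24


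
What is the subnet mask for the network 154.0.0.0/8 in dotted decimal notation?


/8 means 8 network bits, 24 host bits
Binary: 11111111000000000000000000000000
Mask: 255.0.0.0


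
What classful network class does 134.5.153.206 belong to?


First octet: 134
Binary: 10000110
10xxxxxx -> Class B (128-191)
Class B, default mask 255.255.0.0 (/16)


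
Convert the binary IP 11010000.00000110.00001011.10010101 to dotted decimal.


11010000 = 208
00000110 = 6
00001011 = 11
10010101 = 149
IP: 208.6.11.149


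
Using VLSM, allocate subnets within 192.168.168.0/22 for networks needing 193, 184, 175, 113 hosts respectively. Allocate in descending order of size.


193 hosts -> /24 (254 usable): 192.168.168.0/24
184 hosts -> /24 (254 usable): 192.168.169.0/24
175 hosts -> /24 (254 usable): 192.168.170.0/24
113 hosts -> /25 (126 usable): 192.168.171.0/25
Allocation: 192.168.168.0/24 (193 hosts, 254 usable); 192.168.169.0/24 (184 hosts, 254 usable); 192.168.170.0/24 (175 hosts, 254 usable); 192.168.171.0/25 (113 hosts, 126 usable)


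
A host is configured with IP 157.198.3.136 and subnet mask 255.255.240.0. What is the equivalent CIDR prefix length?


Binary: 11111111.11111111.11110000.00000000
Count leading 1s
Prefix: /20


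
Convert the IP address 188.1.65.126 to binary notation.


188 = 10111100
1 = 00000001
65 = 01000001
126 = 01111110
Binary: 10111100.00000001.01000001.01111110


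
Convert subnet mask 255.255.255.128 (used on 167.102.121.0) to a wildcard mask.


Subnet mask: 255.255.255.128
Wildcard = 255.255.255.255 - subnet mask
255 - 255 = 0
255 - 255 = 0
255 - 255 = 0
255 - 128 = 127
Wildcard: 0.0.0.127


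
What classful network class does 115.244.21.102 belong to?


First octet: 115
Binary: 01110011
0xxxxxxx -> Class A (1-126)
Class A, default mask 255.0.0.0 (/8)


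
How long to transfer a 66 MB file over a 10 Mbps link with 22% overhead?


Effective throughput = 10 * (1 - 22/100) = 7.8 Mbps
File size in Mb = 66 * 8 = 528 Mb
Time = 528 / 7.8
Time = 67.6923 seconds


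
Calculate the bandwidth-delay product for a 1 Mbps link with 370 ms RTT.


BDP = bandwidth * RTT
= 1 Mbps * 370 ms
= 1 * 1e6 * 370 / 1000 bits
= 370000 bits
= 46250 bytes
= 45.166 KB
BDP = 370000 bits (46250 bytes)


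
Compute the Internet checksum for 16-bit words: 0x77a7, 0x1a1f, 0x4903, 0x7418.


Sum all words (with carry folding):
+ 0x77a7 = 0x77a7
+ 0x1a1f = 0x91c6
+ 0x4903 = 0xdac9
+ 0x7418 = 0x4ee2
One's complement: ~0x4ee2
Checksum = 0xb11d


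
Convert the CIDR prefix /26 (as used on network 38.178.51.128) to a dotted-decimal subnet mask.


/26 means 26 network bits, 6 host bits
Binary: 11111111111111111111111111000000
Mask: 255.255.255.192


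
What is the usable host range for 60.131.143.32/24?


Network: 60.131.143.0
Broadcast: 60.131.143.255
First usable = network + 1
Last usable = broadcast - 1
Range: 60.131.143.1 to 60.131.143.254


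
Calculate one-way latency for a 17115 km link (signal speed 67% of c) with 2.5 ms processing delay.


Speed = 0.67 * 3e5 km/s = 201000 km/s
Propagation delay = 17115 / 201000 = 0.0851 s = 85.1493 ms
Processing delay = 2.5 ms
Total one-way latency = 87.6493 ms


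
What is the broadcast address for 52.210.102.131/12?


Network: 52.208.0.0/12
Host bits = 20
Set all host bits to 1:
Broadcast: 52.223.255.255


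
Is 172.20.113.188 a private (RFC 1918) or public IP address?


RFC 1918 private ranges:
  10.0.0.0/8 (10.0.0.0 - 10.255.255.255)
  172.16.0.0/12 (172.16.0.0 - 172.31.255.255)
  192.168.0.0/16 (192.168.0.0 - 192.168.255.255)
Private (in 172.16.0.0/12)


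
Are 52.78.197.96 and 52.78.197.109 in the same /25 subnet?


Mask: 255.255.255.128
52.78.197.96 AND mask = 52.78.197.0
52.78.197.109 AND mask = 52.78.197.0
Yes, same subnet (52.78.197.0)


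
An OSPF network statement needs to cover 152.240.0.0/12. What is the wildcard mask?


Subnet mask: 255.240.0.0
Wildcard = 255.255.255.255 - subnet mask
255 - 255 = 0
255 - 240 = 15
255 - 0 = 255
255 - 0 = 255
Wildcard: 0.15.255.255


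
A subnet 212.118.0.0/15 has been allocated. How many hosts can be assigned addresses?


Host bits = 32 - 15 = 17
Total addresses = 2^17 = 131072
Usable = total - 2 (network and broadcast)
Usable hosts: 131070


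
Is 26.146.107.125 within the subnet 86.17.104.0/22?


Subnet network: 86.17.104.0
Test IP AND mask: 26.146.104.0
No, 26.146.107.125 is not in 86.17.104.0/22


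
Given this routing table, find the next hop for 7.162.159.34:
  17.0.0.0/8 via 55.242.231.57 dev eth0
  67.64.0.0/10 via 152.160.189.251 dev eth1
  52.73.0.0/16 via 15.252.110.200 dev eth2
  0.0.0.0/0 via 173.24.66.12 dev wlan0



Longest prefix match for 7.162.159.34:
  /8 17.0.0.0: no
  /10 67.64.0.0: no
  /16 52.73.0.0: no
  /0 0.0.0.0: MATCH
Selected: next-hop 173.24.66.12 via wlan0 (matched /0)


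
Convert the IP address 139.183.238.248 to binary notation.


139 = 10001011
183 = 10110111
238 = 11101110
248 = 11111000
Binary: 10001011.10110111.11101110.11111000


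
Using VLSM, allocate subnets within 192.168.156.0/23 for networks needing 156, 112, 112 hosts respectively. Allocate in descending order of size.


156 hosts -> /24 (254 usable): 192.168.156.0/24
112 hosts -> /25 (126 usable): 192.168.157.0/25
112 hosts -> /25 (126 usable): 192.168.157.128/25
Allocation: 192.168.156.0/24 (156 hosts, 254 usable); 192.168.157.0/25 (112 hosts, 126 usable); 192.168.157.128/25 (112 hosts, 126 usable)


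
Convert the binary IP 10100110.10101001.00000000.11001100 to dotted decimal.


10100110 = 166
10101001 = 169
00000000 = 0
11001100 = 204
IP: 166.169.0.204


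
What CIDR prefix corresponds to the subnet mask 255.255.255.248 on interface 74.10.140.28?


Binary: 11111111.11111111.11111111.11111000
Count leading 1s
Prefix: /29


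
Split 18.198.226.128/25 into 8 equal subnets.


New prefix = 25 + 3 = 28
Each subnet has 16 addresses
  18.198.226.128/28
  18.198.226.144/28
  18.198.226.160/28
  18.198.226.176/28
  18.198.226.192/28
  18.198.226.208/28
  18.198.226.224/28
  18.198.226.240/28
Subnets: 18.198.226.128/28, 18.198.226.144/28, 18.198.226.160/28, 18.198.226.176/28, 18.198.226.192/28, 18.198.226.208/28, 18.198.226.224/28, 18.198.226.240/28


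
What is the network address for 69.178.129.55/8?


IP:   01000101.10110010.10000001.00110111
Mask: 11111111.00000000.00000000.00000000
AND operation:
Net:  01000101.00000000.00000000.00000000
Network: 69.0.0.0/8


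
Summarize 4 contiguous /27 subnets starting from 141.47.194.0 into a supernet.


Original prefix: /27
Number of subnets: 4 = 2^2
New prefix = 27 - 2 = 25
Supernet: 141.47.194.0/25


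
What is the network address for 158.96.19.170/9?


IP:   10011110.01100000.00010011.10101010
Mask: 11111111.10000000.00000000.00000000
AND operation:
Net:  10011110.00000000.00000000.00000000
Network: 158.0.0.0/9


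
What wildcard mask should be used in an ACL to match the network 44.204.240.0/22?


Subnet mask: 255.255.252.0
Wildcard = 255.255.255.255 - subnet mask
255 - 255 = 0
255 - 255 = 0
255 - 252 = 3
255 - 0 = 255
Wildcard: 0.0.3.255


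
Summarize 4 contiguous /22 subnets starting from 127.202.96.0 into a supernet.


Original prefix: /22
Number of subnets: 4 = 2^2
New prefix = 22 - 2 = 20
Supernet: 127.202.96.0/20


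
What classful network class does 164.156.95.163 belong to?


First octet: 164
Binary: 10100100
10xxxxxx -> Class B (128-191)
Class B, default mask 255.255.0.0 (/16)


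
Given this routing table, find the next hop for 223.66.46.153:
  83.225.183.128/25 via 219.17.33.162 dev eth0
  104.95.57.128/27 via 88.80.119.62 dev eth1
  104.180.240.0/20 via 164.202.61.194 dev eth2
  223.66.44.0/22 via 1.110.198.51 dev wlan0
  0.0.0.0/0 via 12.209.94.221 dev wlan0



Longest prefix match for 223.66.46.153:
  /25 83.225.183.128: no
  /27 104.95.57.128: no
  /20 104.180.240.0: no
  /22 223.66.44.0: MATCH
  /0 0.0.0.0: MATCH
Selected: next-hop 1.110.198.51 via wlan0 (matched /22)


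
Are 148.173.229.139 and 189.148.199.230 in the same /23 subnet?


Mask: 255.255.254.0
148.173.229.139 AND mask = 148.173.228.0
189.148.199.230 AND mask = 189.148.198.0
No, different subnets (148.173.228.0 vs 189.148.198.0)


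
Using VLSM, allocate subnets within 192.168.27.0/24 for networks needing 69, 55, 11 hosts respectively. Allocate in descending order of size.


69 hosts -> /25 (126 usable): 192.168.27.0/25
55 hosts -> /26 (62 usable): 192.168.27.128/26
11 hosts -> /28 (14 usable): 192.168.27.192/28
Allocation: 192.168.27.0/25 (69 hosts, 126 usable); 192.168.27.128/26 (55 hosts, 62 usable); 192.168.27.192/28 (11 hosts, 14 usable)


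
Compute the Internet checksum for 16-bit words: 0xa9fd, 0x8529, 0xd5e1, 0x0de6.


Sum all words (with carry folding):
+ 0xa9fd = 0xa9fd
+ 0x8529 = 0x2f27
+ 0xd5e1 = 0x0509
+ 0x0de6 = 0x12ef
One's complement: ~0x12ef
Checksum = 0xed10


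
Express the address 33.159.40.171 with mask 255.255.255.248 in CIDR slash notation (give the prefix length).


Binary: 11111111.11111111.11111111.11111000
Count leading 1s
Prefix: /29


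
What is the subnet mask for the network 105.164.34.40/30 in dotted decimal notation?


/30 means 30 network bits, 2 host bits
Binary: 11111111111111111111111111111100
Mask: 255.255.255.252


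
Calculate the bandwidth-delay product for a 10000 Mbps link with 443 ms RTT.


BDP = bandwidth * RTT
= 10000 Mbps * 443 ms
= 10000 * 1e6 * 443 / 1000 bits
= 4430000000 bits
= 553750000 bytes
= 540771.4844 KB
BDP = 4430000000 bits (553750000 bytes)


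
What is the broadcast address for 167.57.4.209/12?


Network: 167.48.0.0/12
Host bits = 20
Set all host bits to 1:
Broadcast: 167.63.255.255


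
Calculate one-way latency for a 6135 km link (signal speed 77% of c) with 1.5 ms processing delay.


Speed = 0.77 * 3e5 km/s = 231000 km/s
Propagation delay = 6135 / 231000 = 0.0266 s = 26.5584 ms
Processing delay = 1.5 ms
Total one-way latency = 28.0584 ms


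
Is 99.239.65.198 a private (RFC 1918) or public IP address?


RFC 1918 private ranges:
  10.0.0.0/8 (10.0.0.0 - 10.255.255.255)
  172.16.0.0/12 (172.16.0.0 - 172.31.255.255)
  192.168.0.0/16 (192.168.0.0 - 192.168.255.255)
Public (not in any RFC 1918 range)


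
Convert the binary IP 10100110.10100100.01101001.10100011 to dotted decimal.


10100110 = 166
10100100 = 164
01101001 = 105
10100011 = 163
IP: 166.164.105.163


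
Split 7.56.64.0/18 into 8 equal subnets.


New prefix = 18 + 3 = 21
Each subnet has 2048 addresses
  7.56.64.0/21
  7.56.72.0/21
  7.56.80.0/21
  7.56.88.0/21
  7.56.96.0/21
  7.56.104.0/21
  7.56.112.0/21
  7.56.120.0/21
Subnets: 7.56.64.0/21, 7.56.72.0/21, 7.56.80.0/21, 7.56.88.0/21, 7.56.96.0/21, 7.56.104.0/21, 7.56.112.0/21, 7.56.120.0/21


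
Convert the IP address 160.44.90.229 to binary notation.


160 = 10100000
44 = 00101100
90 = 01011010
229 = 11100101
Binary: 10100000.00101100.01011010.11100101


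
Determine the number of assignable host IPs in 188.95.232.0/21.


Host bits = 32 - 21 = 11
Total addresses = 2^11 = 2048
Usable = total - 2 (network and broadcast)
Usable hosts: 2046


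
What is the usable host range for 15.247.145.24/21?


Network: 15.247.144.0
Broadcast: 15.247.151.255
First usable = network + 1
Last usable = broadcast - 1
Range: 15.247.144.1 to 15.247.151.254


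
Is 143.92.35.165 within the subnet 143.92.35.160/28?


Subnet network: 143.92.35.160
Test IP AND mask: 143.92.35.160
Yes, 143.92.35.165 is in 143.92.35.160/28


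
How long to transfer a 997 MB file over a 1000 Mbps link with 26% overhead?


Effective throughput = 1000 * (1 - 26/100) = 740 Mbps
File size in Mb = 997 * 8 = 7976 Mb
Time = 7976 / 740
Time = 10.7784 seconds


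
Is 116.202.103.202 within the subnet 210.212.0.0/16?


Subnet network: 210.212.0.0
Test IP AND mask: 116.202.0.0
No, 116.202.103.202 is not in 210.212.0.0/16
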